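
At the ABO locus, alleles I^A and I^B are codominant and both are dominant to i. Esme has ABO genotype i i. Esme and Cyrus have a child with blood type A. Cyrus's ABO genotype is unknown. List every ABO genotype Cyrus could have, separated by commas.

I^A I^A, I^A I^B, I^A i

For each candidate genotype of Cyrus, check whether crossing it with i i can produce every observed child phenotype.
  I^A I^A → possible child types {A} ✓
  I^A I^B → possible child types {A, B} ✓
  I^A i → possible child types {O, A} ✓
  I^B I^B → possible child types {B} ✗
  I^B i → possible child types {O, B} ✗
  i i → possible child types {O} ✗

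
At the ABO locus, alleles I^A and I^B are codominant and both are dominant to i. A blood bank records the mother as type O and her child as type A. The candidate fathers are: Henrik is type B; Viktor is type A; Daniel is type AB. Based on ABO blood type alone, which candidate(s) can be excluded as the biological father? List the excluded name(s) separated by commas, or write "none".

A candidate is excluded only if no genotype consistent with his phenotype could produce a type A child with a type O mother.
Henrik (type B): no genotype consistent with that phenotype can produce a type-A child with a type-O mother.

Henrik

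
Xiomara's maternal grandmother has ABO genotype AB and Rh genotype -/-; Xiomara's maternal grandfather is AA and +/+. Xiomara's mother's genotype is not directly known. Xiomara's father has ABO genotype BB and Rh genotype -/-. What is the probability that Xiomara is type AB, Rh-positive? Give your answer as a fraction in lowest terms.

3/8

Xiomara's mother's ABO genotype from AB × AA: 1/2 AA, 1/2 AB.
Crossing each possibility with the father BB and summing P(type AB): 1/2·1 + 1/2·1/2 = 3/4.
Similarly for Rh via the mother's Rh distribution: P(Rh+) = 1/2.
Independent loci: 3/4 × 1/2 = 3/8.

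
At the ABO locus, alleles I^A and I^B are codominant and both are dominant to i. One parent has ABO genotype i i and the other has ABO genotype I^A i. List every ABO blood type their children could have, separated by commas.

O, A

Gametes from i i × I^A i give offspring ABO genotypes I^A i, i i, i.e. phenotypes O, A.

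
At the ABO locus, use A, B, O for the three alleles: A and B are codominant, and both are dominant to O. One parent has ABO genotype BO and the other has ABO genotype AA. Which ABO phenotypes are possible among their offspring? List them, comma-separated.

Gametes from BO × AA give offspring ABO genotypes AB, AO, i.e. phenotypes A, AB.

A, AB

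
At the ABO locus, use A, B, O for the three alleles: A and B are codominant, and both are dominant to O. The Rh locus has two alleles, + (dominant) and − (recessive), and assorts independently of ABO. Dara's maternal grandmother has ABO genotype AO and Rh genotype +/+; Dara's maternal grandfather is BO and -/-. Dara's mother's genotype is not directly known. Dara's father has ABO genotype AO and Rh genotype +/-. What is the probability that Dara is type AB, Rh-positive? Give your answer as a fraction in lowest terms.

Dara's mother's ABO genotype from AO × BO: 1/4 AB, 1/4 AO, 1/4 BO, 1/4 OO.
Crossing each possibility with the father AO and summing P(type AB): 1/4·1/4 + 1/4·0 + 1/4·1/4 + 1/4·0 = 1/8.
Similarly for Rh via the mother's Rh distribution: P(Rh+) = 3/4.
Independent loci: 1/8 × 3/4 = 3/32.

3/32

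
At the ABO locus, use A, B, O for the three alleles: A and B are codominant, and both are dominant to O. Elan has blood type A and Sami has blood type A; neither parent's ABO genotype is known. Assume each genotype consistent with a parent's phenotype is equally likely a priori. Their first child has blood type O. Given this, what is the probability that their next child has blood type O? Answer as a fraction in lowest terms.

1/4

Possible genotypes: Elan ∈ {AA, AO}; Sami ∈ {AA, AO}.
Weight each parental genotype pair by prior × P(type-O child):
  AO × AO: posterior weight 1; P(next child type O) = 1/4.
Weighted sum = 1/4.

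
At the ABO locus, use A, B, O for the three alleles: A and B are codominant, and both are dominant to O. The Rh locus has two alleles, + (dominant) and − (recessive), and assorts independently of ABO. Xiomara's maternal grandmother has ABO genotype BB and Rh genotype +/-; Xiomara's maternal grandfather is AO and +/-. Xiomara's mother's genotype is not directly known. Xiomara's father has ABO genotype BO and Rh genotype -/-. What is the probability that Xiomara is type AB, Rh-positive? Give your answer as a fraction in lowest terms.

Xiomara's mother's ABO genotype from BB × AO: 1/2 AB, 1/2 BO.
Crossing each possibility with the father BO and summing P(type AB): 1/2·1/4 + 1/2·0 = 1/8.
Similarly for Rh via the mother's Rh distribution: P(Rh+) = 1/2.
Independent loci: 1/8 × 1/2 = 1/16.

1/16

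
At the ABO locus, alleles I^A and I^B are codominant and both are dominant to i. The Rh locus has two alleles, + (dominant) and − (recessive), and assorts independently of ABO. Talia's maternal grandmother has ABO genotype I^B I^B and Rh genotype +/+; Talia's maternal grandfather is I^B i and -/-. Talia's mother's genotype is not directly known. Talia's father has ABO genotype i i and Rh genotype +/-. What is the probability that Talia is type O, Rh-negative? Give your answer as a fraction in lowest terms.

Talia's mother's ABO genotype from I^B I^B × I^B i: 1/2 I^B I^B, 1/2 I^B i.
Crossing each possibility with the father i i and summing P(type O): 1/2·0 + 1/2·1/2 = 1/4.
Similarly for Rh via the mother's Rh distribution: P(Rh-) = 1/4.
Independent loci: 1/4 × 1/4 = 1/16.

1/16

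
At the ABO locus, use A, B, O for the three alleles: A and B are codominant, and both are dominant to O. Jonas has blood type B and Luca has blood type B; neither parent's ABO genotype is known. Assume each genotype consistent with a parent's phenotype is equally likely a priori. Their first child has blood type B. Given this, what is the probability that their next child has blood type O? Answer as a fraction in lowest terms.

1/20

Possible genotypes: Jonas ∈ {BB, BO}; Luca ∈ {BB, BO}.
Weight each parental genotype pair by prior × P(type-B child):
  BB × BB: posterior weight 4/15; P(next child type O) = 0.
  BB × BO: posterior weight 4/15; P(next child type O) = 0.
  BO × BB: posterior weight 4/15; P(next child type O) = 0.
  BO × BO: posterior weight 1/5; P(next child type O) = 1/4.
Weighted sum = 1/20.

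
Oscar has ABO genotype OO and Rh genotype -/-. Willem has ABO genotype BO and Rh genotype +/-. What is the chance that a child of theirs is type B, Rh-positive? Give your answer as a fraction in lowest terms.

1/4

ABO cross OO × BO → offspring phenotypes: 1/2 O, 1/2 B.
Rh cross -/- × +/- → 1/2 Rh+, 1/2 Rh-.
Independent loci: P(type B, Rh-positive) = 1/2 × 1/2 = 1/4.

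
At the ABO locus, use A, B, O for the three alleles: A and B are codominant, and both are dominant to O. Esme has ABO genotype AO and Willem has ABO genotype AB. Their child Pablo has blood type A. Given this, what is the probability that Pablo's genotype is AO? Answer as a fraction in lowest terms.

Cross AO × AB → 1/4 AA, 1/4 AB, 1/4 AO, 1/4 BO.
Type-A genotypes among offspring: AA (1/4), AO (1/4); total 1/2.
P(AO | type A) = (1/4) / (1/2) = 1/2.

1/2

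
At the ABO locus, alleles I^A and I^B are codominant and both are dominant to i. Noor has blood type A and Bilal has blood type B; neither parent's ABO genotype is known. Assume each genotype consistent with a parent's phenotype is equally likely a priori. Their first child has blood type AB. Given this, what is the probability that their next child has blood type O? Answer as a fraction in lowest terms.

1/36

Possible genotypes: Noor ∈ {I^A I^A, I^A i}; Bilal ∈ {I^B I^B, I^B i}.
Weight each parental genotype pair by prior × P(type-AB child):
  I^A I^A × I^B I^B: posterior weight 4/9; P(next child type O) = 0.
  I^A I^A × I^B i: posterior weight 2/9; P(next child type O) = 0.
  I^A i × I^B I^B: posterior weight 2/9; P(next child type O) = 0.
  I^A i × I^B i: posterior weight 1/9; P(next child type O) = 1/4.
Weighted sum = 1/36.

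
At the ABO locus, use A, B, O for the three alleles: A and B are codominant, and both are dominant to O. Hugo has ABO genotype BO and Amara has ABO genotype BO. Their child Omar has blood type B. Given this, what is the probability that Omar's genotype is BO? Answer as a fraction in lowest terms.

2/3

Cross BO × BO → 1/4 BB, 1/2 BO, 1/4 OO.
Type-B genotypes among offspring: BB (1/4), BO (1/2); total 3/4.
P(BO | type B) = (1/2) / (3/4) = 2/3.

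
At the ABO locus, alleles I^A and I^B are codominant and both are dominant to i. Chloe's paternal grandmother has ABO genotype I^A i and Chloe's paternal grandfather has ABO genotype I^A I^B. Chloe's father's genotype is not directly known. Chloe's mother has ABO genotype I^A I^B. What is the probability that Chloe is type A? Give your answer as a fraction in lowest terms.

3/8

Chloe's father's ABO genotype from I^A i × I^A I^B: 1/4 I^A I^A, 1/4 I^A I^B, 1/4 I^A i, 1/4 I^B i.
Crossing each possibility with the mother I^A I^B and summing P(type A): 1/4·1/2 + 1/4·1/4 + 1/4·1/2 + 1/4·1/4 = 3/8.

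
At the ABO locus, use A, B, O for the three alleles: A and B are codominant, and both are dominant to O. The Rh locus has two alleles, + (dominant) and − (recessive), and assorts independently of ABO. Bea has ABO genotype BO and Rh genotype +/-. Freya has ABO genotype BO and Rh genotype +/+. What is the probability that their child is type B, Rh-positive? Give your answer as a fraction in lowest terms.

ABO cross BO × BO → offspring phenotypes: 1/4 O, 3/4 B.
Rh cross +/- × +/+ → 1 Rh+.
Independent loci: P(type B, Rh-positive) = 3/4 × 1 = 3/4.

3/4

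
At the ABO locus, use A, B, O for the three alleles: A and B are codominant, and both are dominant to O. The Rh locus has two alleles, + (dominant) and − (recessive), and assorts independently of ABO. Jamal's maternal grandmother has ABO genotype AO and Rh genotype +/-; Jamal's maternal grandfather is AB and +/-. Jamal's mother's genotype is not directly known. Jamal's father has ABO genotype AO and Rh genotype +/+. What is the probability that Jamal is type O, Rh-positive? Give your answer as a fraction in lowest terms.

1/8

Jamal's mother's ABO genotype from AO × AB: 1/4 AA, 1/4 AB, 1/4 AO, 1/4 BO.
Crossing each possibility with the father AO and summing P(type O): 1/4·0 + 1/4·0 + 1/4·1/4 + 1/4·1/4 = 1/8.
Similarly for Rh via the mother's Rh distribution: P(Rh+) = 1.
Independent loci: 1/8 × 1 = 1/8.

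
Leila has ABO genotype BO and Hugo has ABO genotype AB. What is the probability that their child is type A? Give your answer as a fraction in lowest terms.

ABO cross BO × AB → offspring phenotypes: 1/4 A, 1/2 B, 1/4 AB.
So P(type A) = 1/4.

1/4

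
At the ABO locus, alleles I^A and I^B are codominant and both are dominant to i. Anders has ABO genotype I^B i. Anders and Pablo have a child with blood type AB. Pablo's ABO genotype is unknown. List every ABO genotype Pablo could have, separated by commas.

For each candidate genotype of Pablo, check whether crossing it with I^B i can produce every observed child phenotype.
  I^A I^A → possible child types {A, AB} ✓
  I^A I^B → possible child types {A, B, AB} ✓
  I^A i → possible child types {O, A, B, AB} ✓
  I^B I^B → possible child types {B} ✗
  I^B i → possible child types {O, B} ✗
  i i → possible child types {O, B} ✗

I^A I^A, I^A I^B, I^A i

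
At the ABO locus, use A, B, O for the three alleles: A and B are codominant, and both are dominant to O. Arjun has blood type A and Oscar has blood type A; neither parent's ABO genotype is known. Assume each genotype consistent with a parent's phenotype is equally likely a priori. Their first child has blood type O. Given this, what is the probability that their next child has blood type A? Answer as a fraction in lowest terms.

3/4

Possible genotypes: Arjun ∈ {AA, AO}; Oscar ∈ {AA, AO}.
Weight each parental genotype pair by prior × P(type-O child):
  AO × AO: posterior weight 1; P(next child type A) = 3/4.
Weighted sum = 3/4.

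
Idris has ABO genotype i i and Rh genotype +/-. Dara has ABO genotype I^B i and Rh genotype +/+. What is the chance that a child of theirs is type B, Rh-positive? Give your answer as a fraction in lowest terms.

1/2

ABO cross i i × I^B i → offspring phenotypes: 1/2 O, 1/2 B.
Rh cross +/- × +/+ → 1 Rh+.
Independent loci: P(type B, Rh-positive) = 1/2 × 1 = 1/2.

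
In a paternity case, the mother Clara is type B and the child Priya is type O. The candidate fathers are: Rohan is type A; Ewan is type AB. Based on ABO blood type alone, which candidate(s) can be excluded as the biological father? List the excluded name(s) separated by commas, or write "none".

A candidate is excluded only if no genotype consistent with his phenotype could produce a type O child with a type B mother.
Ewan (type AB): no genotype consistent with that phenotype can produce a type-O child with a type-B mother.

Ewan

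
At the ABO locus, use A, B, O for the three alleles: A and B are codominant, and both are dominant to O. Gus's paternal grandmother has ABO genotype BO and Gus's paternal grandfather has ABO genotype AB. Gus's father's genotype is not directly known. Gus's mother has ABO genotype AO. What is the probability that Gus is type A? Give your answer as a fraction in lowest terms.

Gus's father's ABO genotype from BO × AB: 1/4 AB, 1/4 AO, 1/4 BB, 1/4 BO.
Crossing each possibility with the mother AO and summing P(type A): 1/4·1/2 + 1/4·3/4 + 1/4·0 + 1/4·1/4 = 3/8.

3/8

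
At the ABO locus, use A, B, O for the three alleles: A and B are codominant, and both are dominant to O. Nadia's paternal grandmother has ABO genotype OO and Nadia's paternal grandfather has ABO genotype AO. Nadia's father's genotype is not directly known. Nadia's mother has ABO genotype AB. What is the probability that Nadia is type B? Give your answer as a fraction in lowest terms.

3/8

Nadia's father's ABO genotype from OO × AO: 1/2 AO, 1/2 OO.
Crossing each possibility with the mother AB and summing P(type B): 1/2·1/4 + 1/2·1/2 = 3/8.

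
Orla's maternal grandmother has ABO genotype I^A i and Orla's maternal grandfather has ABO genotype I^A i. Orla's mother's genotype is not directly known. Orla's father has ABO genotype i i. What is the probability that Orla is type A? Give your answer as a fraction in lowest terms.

Orla's mother's ABO genotype from I^A i × I^A i: 1/4 I^A I^A, 1/2 I^A i, 1/4 i i.
Crossing each possibility with the father i i and summing P(type A): 1/4·1 + 1/2·1/2 + 1/4·0 = 1/2.

1/2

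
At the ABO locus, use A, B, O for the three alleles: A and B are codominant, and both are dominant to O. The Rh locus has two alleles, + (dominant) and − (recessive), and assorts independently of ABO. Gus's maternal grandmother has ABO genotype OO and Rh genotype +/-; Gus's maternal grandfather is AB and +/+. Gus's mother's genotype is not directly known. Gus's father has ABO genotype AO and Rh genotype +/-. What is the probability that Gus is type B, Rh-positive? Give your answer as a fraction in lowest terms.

7/64

Gus's mother's ABO genotype from OO × AB: 1/2 AO, 1/2 BO.
Crossing each possibility with the father AO and summing P(type B): 1/2·0 + 1/2·1/4 = 1/8.
Similarly for Rh via the mother's Rh distribution: P(Rh+) = 7/8.
Independent loci: 1/8 × 7/8 = 7/64.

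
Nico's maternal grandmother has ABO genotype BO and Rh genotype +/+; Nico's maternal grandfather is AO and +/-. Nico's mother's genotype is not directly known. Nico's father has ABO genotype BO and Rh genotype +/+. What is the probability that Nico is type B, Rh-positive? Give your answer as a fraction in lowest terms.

Nico's mother's ABO genotype from BO × AO: 1/4 AB, 1/4 AO, 1/4 BO, 1/4 OO.
Crossing each possibility with the father BO and summing P(type B): 1/4·1/2 + 1/4·1/4 + 1/4·3/4 + 1/4·1/2 = 1/2.
Similarly for Rh via the mother's Rh distribution: P(Rh+) = 1.
Independent loci: 1/2 × 1 = 1/2.

1/2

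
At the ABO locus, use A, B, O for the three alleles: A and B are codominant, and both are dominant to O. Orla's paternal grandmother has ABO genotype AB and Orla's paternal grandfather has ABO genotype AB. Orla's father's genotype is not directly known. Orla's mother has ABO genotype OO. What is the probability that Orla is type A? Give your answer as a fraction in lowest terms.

Orla's father's ABO genotype from AB × AB: 1/4 AA, 1/2 AB, 1/4 BB.
Crossing each possibility with the mother OO and summing P(type A): 1/4·1 + 1/2·1/2 + 1/4·0 = 1/2.

1/2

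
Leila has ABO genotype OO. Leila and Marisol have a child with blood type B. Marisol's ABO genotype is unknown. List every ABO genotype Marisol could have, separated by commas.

For each candidate genotype of Marisol, check whether crossing it with OO can produce every observed child phenotype.
  AA → possible child types {A} ✗
  AB → possible child types {A, B} ✓
  AO → possible child types {O, A} ✗
  BB → possible child types {B} ✓
  BO → possible child types {O, B} ✓
  OO → possible child types {O} ✗

AB, BB, BO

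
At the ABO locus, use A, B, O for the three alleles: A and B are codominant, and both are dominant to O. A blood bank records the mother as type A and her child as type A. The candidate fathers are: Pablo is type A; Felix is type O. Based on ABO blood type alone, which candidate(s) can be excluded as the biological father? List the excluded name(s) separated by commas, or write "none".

none

A candidate is excluded only if no genotype consistent with his phenotype could produce a type A child with a type A mother.
Every candidate has at least one consistent genotype combination, so none can be excluded.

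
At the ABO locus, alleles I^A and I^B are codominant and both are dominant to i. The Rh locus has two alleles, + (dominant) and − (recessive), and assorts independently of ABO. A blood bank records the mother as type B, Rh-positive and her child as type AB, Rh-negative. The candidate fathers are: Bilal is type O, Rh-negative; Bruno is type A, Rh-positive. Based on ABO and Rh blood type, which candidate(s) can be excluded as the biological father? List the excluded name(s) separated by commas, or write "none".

Bilal

A candidate is excluded only if no genotype consistent with his phenotype could produce a type AB, Rh-negative child with a type B, Rh-positive mother.
Bilal (type O, Rh-): no genotype consistent with that phenotype can produce a type-AB Rh- child with a type-B mother.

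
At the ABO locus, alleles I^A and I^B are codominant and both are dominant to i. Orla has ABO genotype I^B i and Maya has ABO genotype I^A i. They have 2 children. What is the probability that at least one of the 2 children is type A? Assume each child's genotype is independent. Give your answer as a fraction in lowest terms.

7/16

ABO cross I^B i × I^A i → 1/4 O, 1/4 A, 1/4 B, 1/4 AB.
So P(type A) = 1/4 per child.
P(none) = (3/4)^2 = 9/16; P(at least one) = 1 − 9/16 = 7/16.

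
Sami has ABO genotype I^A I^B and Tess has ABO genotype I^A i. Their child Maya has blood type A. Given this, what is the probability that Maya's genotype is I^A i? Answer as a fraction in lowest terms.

1/2

Cross I^A I^B × I^A i → 1/4 I^A I^A, 1/4 I^A I^B, 1/4 I^A i, 1/4 I^B i.
Type-A genotypes among offspring: I^A I^A (1/4), I^A i (1/4); total 1/2.
P(I^A i | type A) = (1/4) / (1/2) = 1/2.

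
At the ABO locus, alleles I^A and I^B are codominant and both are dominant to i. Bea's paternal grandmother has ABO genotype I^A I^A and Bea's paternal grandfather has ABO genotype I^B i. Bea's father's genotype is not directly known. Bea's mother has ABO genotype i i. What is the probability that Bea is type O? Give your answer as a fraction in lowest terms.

Bea's father's ABO genotype from I^A I^A × I^B i: 1/2 I^A I^B, 1/2 I^A i.
Crossing each possibility with the mother i i and summing P(type O): 1/2·0 + 1/2·1/2 = 1/4.

1/4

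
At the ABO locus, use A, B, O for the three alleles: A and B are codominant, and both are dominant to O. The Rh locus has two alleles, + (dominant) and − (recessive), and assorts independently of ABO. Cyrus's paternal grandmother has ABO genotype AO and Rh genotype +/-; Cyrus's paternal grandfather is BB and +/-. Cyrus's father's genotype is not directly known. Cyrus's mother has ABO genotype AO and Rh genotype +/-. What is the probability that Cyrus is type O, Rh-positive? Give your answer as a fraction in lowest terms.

Cyrus's father's ABO genotype from AO × BB: 1/2 AB, 1/2 BO.
Crossing each possibility with the mother AO and summing P(type O): 1/2·0 + 1/2·1/4 = 1/8.
Similarly for Rh via the father's Rh distribution: P(Rh+) = 3/4.
Independent loci: 1/8 × 3/4 = 3/32.

3/32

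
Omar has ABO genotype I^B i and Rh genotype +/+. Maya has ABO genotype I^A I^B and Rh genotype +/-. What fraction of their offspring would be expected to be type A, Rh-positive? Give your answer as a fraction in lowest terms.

ABO cross I^B i × I^A I^B → offspring phenotypes: 1/4 A, 1/2 B, 1/4 AB.
Rh cross +/+ × +/- → 1 Rh+.
Independent loci: P(type A, Rh-positive) = 1/4 × 1 = 1/4.

1/4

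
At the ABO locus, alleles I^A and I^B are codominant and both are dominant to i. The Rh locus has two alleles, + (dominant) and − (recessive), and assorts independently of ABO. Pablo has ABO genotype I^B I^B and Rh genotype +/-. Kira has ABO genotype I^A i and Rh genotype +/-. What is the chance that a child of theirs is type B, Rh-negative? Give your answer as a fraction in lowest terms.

ABO cross I^B I^B × I^A i → offspring phenotypes: 1/2 B, 1/2 AB.
Rh cross +/- × +/- → 3/4 Rh+, 1/4 Rh-.
Independent loci: P(type B, Rh-negative) = 1/2 × 1/4 = 1/8.

1/8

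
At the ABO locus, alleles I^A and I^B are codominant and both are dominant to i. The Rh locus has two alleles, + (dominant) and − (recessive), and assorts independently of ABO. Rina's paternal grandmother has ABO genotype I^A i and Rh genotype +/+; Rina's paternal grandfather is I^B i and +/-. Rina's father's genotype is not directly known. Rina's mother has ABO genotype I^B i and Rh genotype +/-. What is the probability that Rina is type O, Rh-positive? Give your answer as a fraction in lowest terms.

Rina's father's ABO genotype from I^A i × I^B i: 1/4 I^A I^B, 1/4 I^A i, 1/4 I^B i, 1/4 i i.
Crossing each possibility with the mother I^B i and summing P(type O): 1/4·0 + 1/4·1/4 + 1/4·1/4 + 1/4·1/2 = 1/4.
Similarly for Rh via the father's Rh distribution: P(Rh+) = 7/8.
Independent loci: 1/4 × 7/8 = 7/32.

7/32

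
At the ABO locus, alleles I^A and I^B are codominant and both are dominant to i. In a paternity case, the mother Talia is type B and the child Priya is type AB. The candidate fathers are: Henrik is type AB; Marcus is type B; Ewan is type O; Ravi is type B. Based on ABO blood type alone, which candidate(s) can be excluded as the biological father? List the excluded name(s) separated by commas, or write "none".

Marcus, Ewan, Ravi

A candidate is excluded only if no genotype consistent with his phenotype could produce a type AB child with a type B mother.
Marcus (type B): no genotype consistent with that phenotype can produce a type-AB child with a type-B mother.
Ewan (type O): no genotype consistent with that phenotype can produce a type-AB child with a type-B mother.
Ravi (type B): no genotype consistent with that phenotype can produce a type-AB child with a type-B mother.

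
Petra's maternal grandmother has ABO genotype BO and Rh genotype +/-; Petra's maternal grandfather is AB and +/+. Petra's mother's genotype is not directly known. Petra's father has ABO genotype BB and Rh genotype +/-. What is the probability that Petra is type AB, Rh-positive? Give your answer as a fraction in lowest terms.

7/32

Petra's mother's ABO genotype from BO × AB: 1/4 AB, 1/4 AO, 1/4 BB, 1/4 BO.
Crossing each possibility with the father BB and summing P(type AB): 1/4·1/2 + 1/4·1/2 + 1/4·0 + 1/4·0 = 1/4.
Similarly for Rh via the mother's Rh distribution: P(Rh+) = 7/8.
Independent loci: 1/4 × 7/8 = 7/32.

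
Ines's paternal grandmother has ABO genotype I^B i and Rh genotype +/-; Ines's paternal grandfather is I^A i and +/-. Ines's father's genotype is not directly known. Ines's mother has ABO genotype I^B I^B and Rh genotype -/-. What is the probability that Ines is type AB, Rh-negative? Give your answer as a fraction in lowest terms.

1/8

Ines's father's ABO genotype from I^B i × I^A i: 1/4 I^A I^B, 1/4 I^A i, 1/4 I^B i, 1/4 i i.
Crossing each possibility with the mother I^B I^B and summing P(type AB): 1/4·1/2 + 1/4·1/2 + 1/4·0 + 1/4·0 = 1/4.
Similarly for Rh via the father's Rh distribution: P(Rh-) = 1/2.
Independent loci: 1/4 × 1/2 = 1/8.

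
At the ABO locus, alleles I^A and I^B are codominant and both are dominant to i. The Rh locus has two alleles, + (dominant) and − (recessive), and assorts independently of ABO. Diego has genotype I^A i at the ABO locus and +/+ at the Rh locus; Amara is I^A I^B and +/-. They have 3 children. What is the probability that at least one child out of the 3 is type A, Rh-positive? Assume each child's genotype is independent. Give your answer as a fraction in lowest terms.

7/8

ABO cross I^A i × I^A I^B → 1/2 A, 1/4 B, 1/4 AB.
Rh cross +/+ × +/- → 1 Rh+; so P(type A, Rh-positive) = 1/2 × 1 = 1/2 per child.
P(none) = (1/2)^3 = 1/8; P(at least one) = 1 − 1/8 = 7/8.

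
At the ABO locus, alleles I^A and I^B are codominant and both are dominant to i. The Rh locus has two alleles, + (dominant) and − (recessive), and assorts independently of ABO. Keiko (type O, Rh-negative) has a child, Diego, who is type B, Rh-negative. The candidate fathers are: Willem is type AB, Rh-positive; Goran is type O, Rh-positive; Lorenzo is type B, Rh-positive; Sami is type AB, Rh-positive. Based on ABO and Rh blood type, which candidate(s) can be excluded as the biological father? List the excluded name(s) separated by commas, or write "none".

A candidate is excluded only if no genotype consistent with his phenotype could produce a type B, Rh-negative child with a type O, Rh-negative mother.
Goran (type O, Rh+): no genotype consistent with that phenotype can produce a type-B Rh- child with a type-O mother.

Goran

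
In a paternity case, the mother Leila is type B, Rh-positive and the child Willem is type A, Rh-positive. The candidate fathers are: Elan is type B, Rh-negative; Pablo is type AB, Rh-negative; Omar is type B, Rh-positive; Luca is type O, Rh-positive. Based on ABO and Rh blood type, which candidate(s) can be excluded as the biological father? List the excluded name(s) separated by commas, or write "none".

A candidate is excluded only if no genotype consistent with his phenotype could produce a type A, Rh-positive child with a type B, Rh-positive mother.
Elan (type B, Rh-): no genotype consistent with that phenotype can produce a type-A Rh+ child with a type-B mother.
Omar (type B, Rh+): no genotype consistent with that phenotype can produce a type-A Rh+ child with a type-B mother.
Luca (type O, Rh+): no genotype consistent with that phenotype can produce a type-A Rh+ child with a type-B mother.

Elan, Omar, Luca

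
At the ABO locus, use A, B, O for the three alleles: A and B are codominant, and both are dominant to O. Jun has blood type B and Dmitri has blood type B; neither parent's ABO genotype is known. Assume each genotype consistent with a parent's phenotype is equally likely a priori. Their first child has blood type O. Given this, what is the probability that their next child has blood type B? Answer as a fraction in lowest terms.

3/4

Possible genotypes: Jun ∈ {BB, BO}; Dmitri ∈ {BB, BO}.
Weight each parental genotype pair by prior × P(type-O child):
  BO × BO: posterior weight 1; P(next child type B) = 3/4.
Weighted sum = 3/4.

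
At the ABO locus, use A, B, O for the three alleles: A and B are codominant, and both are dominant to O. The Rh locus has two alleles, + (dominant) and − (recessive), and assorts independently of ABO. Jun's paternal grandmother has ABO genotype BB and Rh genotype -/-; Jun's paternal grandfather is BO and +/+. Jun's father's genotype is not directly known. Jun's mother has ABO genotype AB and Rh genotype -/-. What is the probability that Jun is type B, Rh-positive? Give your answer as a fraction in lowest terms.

Jun's father's ABO genotype from BB × BO: 1/2 BB, 1/2 BO.
Crossing each possibility with the mother AB and summing P(type B): 1/2·1/2 + 1/2·1/2 = 1/2.
Similarly for Rh via the father's Rh distribution: P(Rh+) = 1/2.
Independent loci: 1/2 × 1/2 = 1/4.

1/4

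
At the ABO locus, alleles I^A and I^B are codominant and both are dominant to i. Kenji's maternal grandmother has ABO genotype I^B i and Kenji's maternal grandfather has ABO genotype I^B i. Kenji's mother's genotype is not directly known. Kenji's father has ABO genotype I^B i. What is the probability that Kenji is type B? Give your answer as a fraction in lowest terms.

3/4

Kenji's mother's ABO genotype from I^B i × I^B i: 1/4 I^B I^B, 1/2 I^B i, 1/4 i i.
Crossing each possibility with the father I^B i and summing P(type B): 1/4·1 + 1/2·3/4 + 1/4·1/2 = 3/4.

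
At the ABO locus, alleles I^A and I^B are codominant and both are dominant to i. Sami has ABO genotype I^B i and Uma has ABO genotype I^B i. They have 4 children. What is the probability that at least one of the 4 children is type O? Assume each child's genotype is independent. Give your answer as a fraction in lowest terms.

175/256

ABO cross I^B i × I^B i → 1/4 O, 3/4 B.
So P(type O) = 1/4 per child.
P(none) = (3/4)^4 = 81/256; P(at least one) = 1 − 81/256 = 175/256.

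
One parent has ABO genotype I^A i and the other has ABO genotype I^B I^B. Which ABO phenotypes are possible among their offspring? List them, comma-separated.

B, AB

Gametes from I^A i × I^B I^B give offspring ABO genotypes I^A I^B, I^B i, i.e. phenotypes B, AB.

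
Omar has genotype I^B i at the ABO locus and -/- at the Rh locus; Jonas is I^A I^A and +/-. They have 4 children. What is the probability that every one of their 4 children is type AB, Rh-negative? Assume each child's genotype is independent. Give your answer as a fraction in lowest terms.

ABO cross I^B i × I^A I^A → 1/2 A, 1/2 AB.
Rh cross -/- × +/- → 1/2 Rh+, 1/2 Rh-; so P(type AB, Rh-negative) = 1/2 × 1/2 = 1/4 per child.
All 4 independent: (1/4)^4 = 1/256.

1/256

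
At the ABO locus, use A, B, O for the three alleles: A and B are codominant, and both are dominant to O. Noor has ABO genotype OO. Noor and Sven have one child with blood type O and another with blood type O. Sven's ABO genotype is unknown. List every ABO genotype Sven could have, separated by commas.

AO, BO, OO

For each candidate genotype of Sven, check whether crossing it with OO can produce every observed child phenotype.
  AA → possible child types {A} ✗
  AB → possible child types {A, B} ✗
  AO → possible child types {O, A} ✓
  BB → possible child types {B} ✗
  BO → possible child types {O, B} ✓
  OO → possible child types {O} ✓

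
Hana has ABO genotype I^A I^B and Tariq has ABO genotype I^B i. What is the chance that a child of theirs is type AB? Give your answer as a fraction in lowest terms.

ABO cross I^A I^B × I^B i → offspring phenotypes: 1/4 A, 1/2 B, 1/4 AB.
So P(type AB) = 1/4.

1/4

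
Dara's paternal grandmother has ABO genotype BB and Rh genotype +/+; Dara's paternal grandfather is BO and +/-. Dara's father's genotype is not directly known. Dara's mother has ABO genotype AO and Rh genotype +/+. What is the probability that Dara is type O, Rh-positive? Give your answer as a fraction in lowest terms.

Dara's father's ABO genotype from BB × BO: 1/2 BB, 1/2 BO.
Crossing each possibility with the mother AO and summing P(type O): 1/2·0 + 1/2·1/4 = 1/8.
Similarly for Rh via the father's Rh distribution: P(Rh+) = 1.
Independent loci: 1/8 × 1 = 1/8.

1/8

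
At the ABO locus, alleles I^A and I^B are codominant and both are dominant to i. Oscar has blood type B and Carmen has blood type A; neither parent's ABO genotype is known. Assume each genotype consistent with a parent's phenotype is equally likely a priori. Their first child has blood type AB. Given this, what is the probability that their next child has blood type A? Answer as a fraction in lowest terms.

Possible genotypes: Oscar ∈ {I^B I^B, I^B i}; Carmen ∈ {I^A I^A, I^A i}.
Weight each parental genotype pair by prior × P(type-AB child):
  I^B I^B × I^A I^A: posterior weight 4/9; P(next child type A) = 0.
  I^B I^B × I^A i: posterior weight 2/9; P(next child type A) = 0.
  I^B i × I^A I^A: posterior weight 2/9; P(next child type A) = 1/2.
  I^B i × I^A i: posterior weight 1/9; P(next child type A) = 1/4.
Weighted sum = 5/36.

5/36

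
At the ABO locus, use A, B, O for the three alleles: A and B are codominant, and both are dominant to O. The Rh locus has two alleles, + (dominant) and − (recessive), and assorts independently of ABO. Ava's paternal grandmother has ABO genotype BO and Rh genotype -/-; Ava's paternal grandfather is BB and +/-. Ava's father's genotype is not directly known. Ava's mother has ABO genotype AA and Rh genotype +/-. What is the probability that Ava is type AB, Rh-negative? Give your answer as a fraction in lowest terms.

Ava's father's ABO genotype from BO × BB: 1/2 BB, 1/2 BO.
Crossing each possibility with the mother AA and summing P(type AB): 1/2·1 + 1/2·1/2 = 3/4.
Similarly for Rh via the father's Rh distribution: P(Rh-) = 3/8.
Independent loci: 3/4 × 3/8 = 9/32.

9/32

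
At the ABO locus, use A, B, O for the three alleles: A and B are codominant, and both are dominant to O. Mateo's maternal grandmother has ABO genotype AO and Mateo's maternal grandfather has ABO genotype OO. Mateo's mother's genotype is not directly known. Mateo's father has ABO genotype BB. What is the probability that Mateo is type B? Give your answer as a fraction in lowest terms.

3/4

Mateo's mother's ABO genotype from AO × OO: 1/2 AO, 1/2 OO.
Crossing each possibility with the father BB and summing P(type B): 1/2·1/2 + 1/2·1 = 3/4.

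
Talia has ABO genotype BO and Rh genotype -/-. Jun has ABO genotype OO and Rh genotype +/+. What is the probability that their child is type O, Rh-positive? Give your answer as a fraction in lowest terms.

1/2

ABO cross BO × OO → offspring phenotypes: 1/2 O, 1/2 B.
Rh cross -/- × +/+ → 1 Rh+.
Independent loci: P(type O, Rh-positive) = 1/2 × 1 = 1/2.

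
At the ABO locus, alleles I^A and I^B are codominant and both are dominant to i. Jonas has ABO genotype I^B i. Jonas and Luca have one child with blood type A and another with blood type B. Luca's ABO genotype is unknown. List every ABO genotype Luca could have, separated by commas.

I^A I^B, I^A i

For each candidate genotype of Luca, check whether crossing it with I^B i can produce every observed child phenotype.
  I^A I^A → possible child types {A, AB} ✗
  I^A I^B → possible child types {A, B, AB} ✓
  I^A i → possible child types {O, A, B, AB} ✓
  I^B I^B → possible child types {B} ✗
  I^B i → possible child types {O, B} ✗
  i i → possible child types {O, B} ✗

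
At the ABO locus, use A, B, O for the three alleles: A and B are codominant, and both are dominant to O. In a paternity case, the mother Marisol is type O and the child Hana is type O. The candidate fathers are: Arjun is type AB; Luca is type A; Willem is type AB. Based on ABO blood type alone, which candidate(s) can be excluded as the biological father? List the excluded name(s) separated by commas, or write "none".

Arjun, Willem

A candidate is excluded only if no genotype consistent with his phenotype could produce a type O child with a type O mother.
Arjun (type AB): no genotype consistent with that phenotype can produce a type-O child with a type-O mother.
Willem (type AB): no genotype consistent with that phenotype can produce a type-O child with a type-O mother.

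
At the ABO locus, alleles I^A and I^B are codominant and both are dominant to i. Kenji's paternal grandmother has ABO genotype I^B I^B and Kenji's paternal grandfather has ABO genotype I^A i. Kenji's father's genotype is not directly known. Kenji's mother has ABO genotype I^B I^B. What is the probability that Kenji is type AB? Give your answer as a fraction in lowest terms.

1/4

Kenji's father's ABO genotype from I^B I^B × I^A i: 1/2 I^A I^B, 1/2 I^B i.
Crossing each possibility with the mother I^B I^B and summing P(type AB): 1/2·1/2 + 1/2·0 = 1/4.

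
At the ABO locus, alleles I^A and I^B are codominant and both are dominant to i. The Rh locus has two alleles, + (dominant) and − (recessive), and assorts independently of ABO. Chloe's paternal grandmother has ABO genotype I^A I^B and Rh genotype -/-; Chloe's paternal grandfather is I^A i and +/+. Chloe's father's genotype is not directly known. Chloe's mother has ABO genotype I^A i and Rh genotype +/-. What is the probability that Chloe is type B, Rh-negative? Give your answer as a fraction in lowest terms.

Chloe's father's ABO genotype from I^A I^B × I^A i: 1/4 I^A I^A, 1/4 I^A I^B, 1/4 I^A i, 1/4 I^B i.
Crossing each possibility with the mother I^A i and summing P(type B): 1/4·0 + 1/4·1/4 + 1/4·0 + 1/4·1/4 = 1/8.
Similarly for Rh via the father's Rh distribution: P(Rh-) = 1/4.
Independent loci: 1/8 × 1/4 = 1/32.

1/32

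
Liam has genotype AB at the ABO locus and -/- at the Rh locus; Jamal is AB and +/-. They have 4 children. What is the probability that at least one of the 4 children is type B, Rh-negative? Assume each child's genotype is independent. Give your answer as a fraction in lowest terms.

1695/4096

ABO cross AB × AB → 1/4 A, 1/4 B, 1/2 AB.
Rh cross -/- × +/- → 1/2 Rh+, 1/2 Rh-; so P(type B, Rh-negative) = 1/4 × 1/2 = 1/8 per child.
P(none) = (7/8)^4 = 2401/4096; P(at least one) = 1 − 2401/4096 = 1695/4096.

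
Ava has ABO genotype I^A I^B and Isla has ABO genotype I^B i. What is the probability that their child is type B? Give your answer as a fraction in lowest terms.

ABO cross I^A I^B × I^B i → offspring phenotypes: 1/4 A, 1/2 B, 1/4 AB.
So P(type B) = 1/2.

1/2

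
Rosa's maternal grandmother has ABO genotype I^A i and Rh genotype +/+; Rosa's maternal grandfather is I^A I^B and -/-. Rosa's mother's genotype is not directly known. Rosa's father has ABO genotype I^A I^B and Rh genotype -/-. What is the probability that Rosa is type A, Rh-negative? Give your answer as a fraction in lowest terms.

Rosa's mother's ABO genotype from I^A i × I^A I^B: 1/4 I^A I^A, 1/4 I^A I^B, 1/4 I^A i, 1/4 I^B i.
Crossing each possibility with the father I^A I^B and summing P(type A): 1/4·1/2 + 1/4·1/4 + 1/4·1/2 + 1/4·1/4 = 3/8.
Similarly for Rh via the mother's Rh distribution: P(Rh-) = 1/2.
Independent loci: 3/8 × 1/2 = 3/16.

3/16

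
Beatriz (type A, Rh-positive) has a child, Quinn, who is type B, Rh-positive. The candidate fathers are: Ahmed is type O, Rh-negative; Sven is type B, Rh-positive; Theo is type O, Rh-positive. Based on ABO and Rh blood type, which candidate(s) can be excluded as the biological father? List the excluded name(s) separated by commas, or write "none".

A candidate is excluded only if no genotype consistent with his phenotype could produce a type B, Rh-positive child with a type A, Rh-positive mother.
Ahmed (type O, Rh-): no genotype consistent with that phenotype can produce a type-B Rh+ child with a type-A mother.
Theo (type O, Rh+): no genotype consistent with that phenotype can produce a type-B Rh+ child with a type-A mother.

Ahmed, Theo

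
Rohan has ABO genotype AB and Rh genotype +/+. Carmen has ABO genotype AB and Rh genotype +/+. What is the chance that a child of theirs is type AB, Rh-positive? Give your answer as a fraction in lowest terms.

ABO cross AB × AB → offspring phenotypes: 1/4 A, 1/4 B, 1/2 AB.
Rh cross +/+ × +/+ → 1 Rh+.
Independent loci: P(type AB, Rh-positive) = 1/2 × 1 = 1/2.

1/2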